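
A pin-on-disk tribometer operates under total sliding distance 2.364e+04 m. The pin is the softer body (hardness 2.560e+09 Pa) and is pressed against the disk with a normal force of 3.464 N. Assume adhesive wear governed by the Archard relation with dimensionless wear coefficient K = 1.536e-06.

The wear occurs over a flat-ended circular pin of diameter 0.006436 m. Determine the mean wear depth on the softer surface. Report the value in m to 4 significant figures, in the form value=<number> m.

Printed values are rounded — all working math maintains exact precision, and one last rounding to 4 significant figures.
Convert: Contact area A = π·d²/4 = π·(0.006436 m)²/4 = 3.253e-05 m².
Restated in SI base units: W = 3.464 N, H = 2.560e+09 Pa, K = 1.536e-06.
Volume removed: V = K·W·L/H = 1.536e-06 · 3.464 · 2.364e+04 / 2.560e+09 = 4.913e-11 m³.
Depth of wear h = V/A = 4.913e-11 / 3.253e-05 = 1.510e-06 m.

value=1.510e-06 m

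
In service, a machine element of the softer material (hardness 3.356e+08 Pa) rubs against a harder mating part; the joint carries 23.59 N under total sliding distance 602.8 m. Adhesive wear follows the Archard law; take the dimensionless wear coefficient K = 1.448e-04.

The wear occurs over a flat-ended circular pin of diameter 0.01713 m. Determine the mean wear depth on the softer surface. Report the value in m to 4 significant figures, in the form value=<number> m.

Intermediate values are printed rounded — the computation carries full float precision; one final rounding to four significant figures.
Convert: Contact area A = π·d²/4 = π·(0.01713 m)²/4 = 2.305e-04 m².
In SI base units: W = 23.59 N, H = 3.356e+08 Pa, K = 1.448e-04.
Wear volume V = K·W·L/H = 1.448e-04 · 23.59 · 602.8 / 3.356e+08 = 6.135e-09 m³.
Depth h = V/A = 6.135e-09 / 2.305e-04 = 2.662e-05 m.

value=2.662e-05 m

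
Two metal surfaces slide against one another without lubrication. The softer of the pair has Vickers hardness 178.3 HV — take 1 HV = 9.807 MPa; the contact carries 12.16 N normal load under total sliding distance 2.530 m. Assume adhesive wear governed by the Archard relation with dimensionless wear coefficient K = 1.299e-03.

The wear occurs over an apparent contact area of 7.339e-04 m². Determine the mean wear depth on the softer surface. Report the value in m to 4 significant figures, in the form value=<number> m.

Shown intermediates are rounded; each operation keeps full precision; a lone final rounding: 4 significant figures.
Convert: Hardness H = 178.3 HV × 9.807 MPa/HV = 1749 MPa = 1.749e+09 Pa.
Expressed in SI base units: W = 12.16 N, H = 1.749e+09 Pa, K = 1.299e-03.
Apply Archard: V = K·W·L/H = 1.299e-03 · 12.16 · 2.530 / 1.749e+09 = 2.285e-11 m³.
Depth of wear h = V/A = 2.285e-11 / 7.339e-04 = 3.114e-08 m.

value=3.114e-08 m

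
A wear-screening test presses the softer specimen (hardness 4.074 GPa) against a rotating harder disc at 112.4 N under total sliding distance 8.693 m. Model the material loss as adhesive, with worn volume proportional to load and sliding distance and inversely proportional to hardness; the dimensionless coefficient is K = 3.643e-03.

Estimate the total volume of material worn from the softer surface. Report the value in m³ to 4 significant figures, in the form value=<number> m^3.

value=8.737e-10 m^3

Intermediate values are shown rounded. All arithmetic maintains exact precision — a lone final rounding: four significant digits.
Convert: Hardness H = 4.074 GPa = 4.074e+09 Pa.
In SI base units: W = 112.4 N, H = 4.074e+09 Pa, K = 3.643e-03.
The Archard volume V = K·W·L/H = 3.643e-03 · 112.4 · 8.693 / 4.074e+09 = 8.737e-10 m³.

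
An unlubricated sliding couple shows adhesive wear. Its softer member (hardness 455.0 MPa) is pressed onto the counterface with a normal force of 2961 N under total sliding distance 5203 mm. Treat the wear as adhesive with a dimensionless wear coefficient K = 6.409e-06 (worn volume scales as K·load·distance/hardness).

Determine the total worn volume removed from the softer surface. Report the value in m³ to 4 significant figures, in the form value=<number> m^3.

All arithmetic carries full precision; intermediate values are shown rounded, and a lone final rounding: 4 significant digits.
Convert: Total distance L = 5203 mm = 5.203 m.
Convert: Hardness H = 455.0 MPa = 4.550e+08 Pa.
Collected in SI base units: W = 2961 N, H = 4.550e+08 Pa, K = 6.409e-06.
Archard volume V = K·W·L/H = 6.409e-06 · 2961 · 5.203 / 4.550e+08 = 2.170e-10 m³.

value=2.170e-10 m^3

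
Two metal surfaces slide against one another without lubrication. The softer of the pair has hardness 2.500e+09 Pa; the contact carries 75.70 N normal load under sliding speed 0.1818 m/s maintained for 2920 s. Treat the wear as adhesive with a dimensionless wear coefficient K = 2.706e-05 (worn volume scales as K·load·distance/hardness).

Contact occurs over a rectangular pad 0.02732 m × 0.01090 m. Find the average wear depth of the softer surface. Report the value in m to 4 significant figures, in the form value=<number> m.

value=1.461e-06 m

Intermediate values are displayed rounded. The computation carries full precision, and a lone final rounding: four significant digits.
Convert: The distance L = v·t = 0.1818 m/s × 2920 s = 530.9 m.
Convert: Contact area A = 0.02732 m × 0.01090 m = 2.978e-04 m².
As SI base values: W = 75.70 N, H = 2.500e+09 Pa, K = 2.706e-05.
Volume removed: V = K·W·L/H = 2.706e-05 · 75.70 · 530.9 / 2.500e+09 = 4.350e-10 m³.
Depth of wear h = V/A = 4.350e-10 / 2.978e-04 = 1.461e-06 m.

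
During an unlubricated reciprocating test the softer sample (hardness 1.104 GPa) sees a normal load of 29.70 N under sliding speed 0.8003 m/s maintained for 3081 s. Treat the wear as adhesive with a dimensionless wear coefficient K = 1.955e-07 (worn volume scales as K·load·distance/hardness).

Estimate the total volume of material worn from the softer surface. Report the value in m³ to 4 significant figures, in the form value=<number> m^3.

value=1.297e-11 m^3

Intermediates are displayed rounded. All working math keeps full float precision — a lone final rounding to four significant digits.
Convert: Path length L = v·t = 0.8003 m/s × 3081 s = 2466 m.
Convert: Hardness H = 1.104 GPa = 1.104e+09 Pa.
SI base units throughout: W = 29.70 N, H = 1.104e+09 Pa, K = 1.955e-07.
Archard relation: V = K·W·L/H = 1.955e-07 · 29.70 · 2466 / 1.104e+09 = 1.297e-11 m³.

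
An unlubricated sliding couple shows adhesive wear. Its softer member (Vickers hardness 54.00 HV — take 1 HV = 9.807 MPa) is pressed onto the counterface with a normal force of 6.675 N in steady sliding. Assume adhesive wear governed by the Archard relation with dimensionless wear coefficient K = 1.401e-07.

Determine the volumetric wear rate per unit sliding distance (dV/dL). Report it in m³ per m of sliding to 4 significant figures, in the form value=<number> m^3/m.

All working math holds exact precision. Intermediates are displayed rounded — rounded just once: 4 significant figures.
Convert: Hardness H = 54.00 HV × 9.807 MPa/HV = 529.6 MPa = 5.296e+08 Pa.
Working in SI base units: W = 6.675 N, H = 5.296e+08 Pa, K = 1.401e-07.
Wear rate dV/dL = K·W/H (no L dependence): 1.401e-07 · 6.675 / 5.296e+08 = 1.766e-15 m³/m.

value=1.766e-15 m^3/m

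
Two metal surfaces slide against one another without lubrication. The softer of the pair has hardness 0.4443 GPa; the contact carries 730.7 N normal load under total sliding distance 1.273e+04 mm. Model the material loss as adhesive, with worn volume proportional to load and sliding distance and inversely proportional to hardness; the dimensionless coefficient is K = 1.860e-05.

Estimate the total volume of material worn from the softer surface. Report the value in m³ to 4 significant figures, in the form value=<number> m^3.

value=3.894e-10 m^3

Every step carries full float precision; the intermediates are shown rounded — rounded once at the end, at 4 significant digits.
Convert: Sliding distance L = 1.273e+04 mm = 12.73 m.
Convert: Hardness H = 0.4443 GPa = 4.443e+08 Pa.
Working in SI base units: W = 730.7 N, H = 4.443e+08 Pa, K = 1.860e-05.
Wear volume V = K·W·L/H = 1.860e-05 · 730.7 · 12.73 / 4.443e+08 = 3.894e-10 m³.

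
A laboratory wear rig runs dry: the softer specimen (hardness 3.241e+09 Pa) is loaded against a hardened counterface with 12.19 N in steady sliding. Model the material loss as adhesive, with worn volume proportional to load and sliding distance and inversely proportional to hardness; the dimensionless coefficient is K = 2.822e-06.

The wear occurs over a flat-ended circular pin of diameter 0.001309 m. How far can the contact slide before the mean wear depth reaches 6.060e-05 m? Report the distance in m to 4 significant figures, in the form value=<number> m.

Each operation carries exact precision, and intermediates are printed rounded — one final rounding to four significant digits.
Convert: Contact area A = π·d²/4 = π·(0.001309 m)²/4 = 1.346e-06 m².
Expressed in SI base units: W = 12.19 N, H = 3.241e+09 Pa, K = 2.822e-06.
Wearable volume V_lim = h_lim·A = 6.060e-05 · 1.346e-06 = 8.155e-11 m³.
Sliding life L = V_lim·H/(K·W) = 8.155e-11 · 3.241e+09 / (2.822e-06 · 12.19) = 7684 m.

value=7684 m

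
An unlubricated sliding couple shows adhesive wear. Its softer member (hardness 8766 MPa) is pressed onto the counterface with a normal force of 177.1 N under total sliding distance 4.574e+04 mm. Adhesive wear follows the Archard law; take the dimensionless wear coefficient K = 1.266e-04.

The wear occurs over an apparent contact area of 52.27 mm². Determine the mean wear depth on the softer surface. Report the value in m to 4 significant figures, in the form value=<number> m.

value=2.238e-06 m

Intermediates are shown rounded — the computation holds full float precision, and a lone final rounding: 4 significant digits.
Convert: Total distance L = 4.574e+04 mm = 45.74 m.
Convert: Hardness H = 8766 MPa = 8.766e+09 Pa.
Convert: Contact area A = 52.27 mm² = 5.227e-05 m².
Working in SI base units: W = 177.1 N, H = 8.766e+09 Pa, K = 1.266e-04.
The Archard volume V = K·W·L/H = 1.266e-04 · 177.1 · 45.74 / 8.766e+09 = 1.170e-10 m³.
Depth of wear h = V/A = 1.170e-10 / 5.227e-05 = 2.238e-06 m.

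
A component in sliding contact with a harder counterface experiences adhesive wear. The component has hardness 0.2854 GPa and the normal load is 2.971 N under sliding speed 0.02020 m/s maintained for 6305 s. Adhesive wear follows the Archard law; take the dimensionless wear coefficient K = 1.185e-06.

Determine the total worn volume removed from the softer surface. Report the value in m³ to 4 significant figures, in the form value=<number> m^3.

value=1.571e-12 m^3

Shown intermediates are rounded — every step keeps exact precision — one final rounding: four significant figures.
Convert: Distance covered L = v·t = 0.02020 m/s × 6305 s = 127.4 m.
Convert: Hardness H = 0.2854 GPa = 2.854e+08 Pa.
Collected in SI base units: W = 2.971 N, H = 2.854e+08 Pa, K = 1.185e-06.
By Archard's law, V = K·W·L/H = 1.185e-06 · 2.971 · 127.4 / 2.854e+08 = 1.571e-12 m³.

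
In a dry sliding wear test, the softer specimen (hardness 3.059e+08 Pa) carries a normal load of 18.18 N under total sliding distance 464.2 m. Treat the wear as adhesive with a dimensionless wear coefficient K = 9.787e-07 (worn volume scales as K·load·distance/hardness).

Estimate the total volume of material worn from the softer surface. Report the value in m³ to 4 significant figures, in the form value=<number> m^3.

Every step runs at full precision, and the intermediates are displayed rounded — a lone final rounding: four significant digits.
Collected in SI base units: W = 18.18 N, H = 3.059e+08 Pa, K = 9.787e-07.
Volume removed: V = K·W·L/H = 9.787e-07 · 18.18 · 464.2 / 3.059e+08 = 2.700e-11 m³.

value=2.700e-11 m^3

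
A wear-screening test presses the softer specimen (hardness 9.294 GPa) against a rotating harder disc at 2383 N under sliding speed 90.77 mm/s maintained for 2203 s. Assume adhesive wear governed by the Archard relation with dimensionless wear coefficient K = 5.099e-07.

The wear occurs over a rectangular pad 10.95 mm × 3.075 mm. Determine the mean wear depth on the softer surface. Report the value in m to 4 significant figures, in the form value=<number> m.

Intermediates are shown rounded, and the algebra runs at full precision, and rounded just once to 4 significant digits.
Convert: Sliding speed v = 90.77 mm/s = 0.09077 m/s. Distance covered L = v·t = 0.09077 m/s × 2203 s = 200.0 m.
Convert: Hardness H = 9.294 GPa = 9.294e+09 Pa.
Convert: Pad sides 10.95 mm × 3.075 mm = 0.01095 m × 0.003075 m. Contact area A = 0.01095 m × 0.003075 m = 3.367e-05 m².
Restated in SI base units: W = 2383 N, H = 9.294e+09 Pa, K = 5.099e-07.
Wear volume V = K·W·L/H = 5.099e-07 · 2383 · 200.0 / 9.294e+09 = 2.614e-11 m³.
Mean wear depth h = V/A = 2.614e-11 / 3.367e-05 = 7.764e-07 m.

value=7.764e-07 m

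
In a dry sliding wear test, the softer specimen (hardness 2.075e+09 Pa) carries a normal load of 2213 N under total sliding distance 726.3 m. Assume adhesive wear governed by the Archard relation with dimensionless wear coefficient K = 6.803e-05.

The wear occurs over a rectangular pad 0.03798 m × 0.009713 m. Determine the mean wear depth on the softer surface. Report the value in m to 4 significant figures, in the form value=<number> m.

value=1.428e-04 m

Every step runs at exact precision; intermediates appear rounded, and one last rounding: four significant digits.
Convert: Contact area A = 0.03798 m × 0.009713 m = 3.689e-04 m².
Working in SI base units: W = 2213 N, H = 2.075e+09 Pa, K = 6.803e-05.
Wear volume V = K·W·L/H = 6.803e-05 · 2213 · 726.3 / 2.075e+09 = 5.270e-08 m³.
Mean wear depth h = V/A = 5.270e-08 / 3.689e-04 = 1.428e-04 m.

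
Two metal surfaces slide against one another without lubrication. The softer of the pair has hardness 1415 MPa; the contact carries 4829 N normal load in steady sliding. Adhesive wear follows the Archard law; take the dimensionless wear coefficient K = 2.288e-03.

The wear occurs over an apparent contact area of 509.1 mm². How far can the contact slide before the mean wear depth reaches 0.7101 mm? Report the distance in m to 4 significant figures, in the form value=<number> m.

Shown intermediates are rounded; every step maintains full precision, and rounded once at the end to four significant digits.
Convert: Hardness H = 1415 MPa = 1.415e+09 Pa.
Convert: Contact area A = 509.1 mm² = 5.091e-04 m².
Convert: Depth limit h_lim = 0.7101 mm = 7.101e-04 m.
Collected in SI base units: W = 4829 N, H = 1.415e+09 Pa, K = 2.288e-03.
Permissible volume V_lim = h_lim·A = 7.101e-04 · 5.091e-04 = 3.615e-07 m³.
Sliding life L = V_lim·H/(K·W) = 3.615e-07 · 1.415e+09 / (2.288e-03 · 4829) = 46.30 m.

value=46.30 m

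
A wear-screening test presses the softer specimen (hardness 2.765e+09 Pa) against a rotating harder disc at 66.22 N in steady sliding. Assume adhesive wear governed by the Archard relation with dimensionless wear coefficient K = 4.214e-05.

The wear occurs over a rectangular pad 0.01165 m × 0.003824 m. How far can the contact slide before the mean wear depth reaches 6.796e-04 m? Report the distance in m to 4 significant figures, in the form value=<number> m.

Intermediates are printed rounded, and all working math carries full precision. Rounded once at the end, at four significant figures.
Contact area A = 0.01165 m × 0.003824 m = 4.455e-05 m².
Working in SI base units: W = 66.22 N, H = 2.765e+09 Pa, K = 4.214e-05.
Volume at the limit: V_lim = h_lim·A = 6.796e-04 · 4.455e-05 = 3.028e-08 m³.
Life L = V_lim·H/(K·W) = 3.028e-08 · 2.765e+09 / (4.214e-05 · 66.22) = 3.000e+04 m.

value=3.000e+04 m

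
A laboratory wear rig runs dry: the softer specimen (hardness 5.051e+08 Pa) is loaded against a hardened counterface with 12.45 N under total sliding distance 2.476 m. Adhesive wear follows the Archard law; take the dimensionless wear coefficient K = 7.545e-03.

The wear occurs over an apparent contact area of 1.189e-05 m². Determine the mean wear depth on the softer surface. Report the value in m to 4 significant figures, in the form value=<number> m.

Intermediates appear rounded; all working math keeps exact precision; rounded once at the end: four significant figures.
In SI base units, W = 12.45 N, H = 5.051e+08 Pa, K = 7.545e-03.
Worn volume V = K·W·L/H = 7.545e-03 · 12.45 · 2.476 / 5.051e+08 = 4.605e-10 m³.
Average depth h = V/A = 4.605e-10 / 1.189e-05 = 3.873e-05 m.

value=3.873e-05 m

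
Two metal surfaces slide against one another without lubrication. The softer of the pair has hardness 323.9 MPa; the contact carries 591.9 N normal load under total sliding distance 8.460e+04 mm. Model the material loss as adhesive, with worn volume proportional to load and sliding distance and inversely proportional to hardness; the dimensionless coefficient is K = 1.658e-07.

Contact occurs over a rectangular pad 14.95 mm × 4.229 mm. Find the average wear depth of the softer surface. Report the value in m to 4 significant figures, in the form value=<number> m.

The computation runs at full precision, and shown intermediates are rounded, and rounded just once: 4 significant figures.
Convert: The distance L = 8.460e+04 mm = 84.60 m.
Convert: Hardness H = 323.9 MPa = 3.239e+08 Pa.
Convert: Pad sides 14.95 mm × 4.229 mm = 0.01495 m × 0.004229 m. Contact area A = 0.01495 m × 0.004229 m = 6.322e-05 m².
In SI base units: W = 591.9 N, H = 3.239e+08 Pa, K = 1.658e-07.
Archard volume V = K·W·L/H = 1.658e-07 · 591.9 · 84.60 / 3.239e+08 = 2.563e-11 m³.
Depth h = V/A = 2.563e-11 / 6.322e-05 = 4.054e-07 m.

value=4.054e-07 m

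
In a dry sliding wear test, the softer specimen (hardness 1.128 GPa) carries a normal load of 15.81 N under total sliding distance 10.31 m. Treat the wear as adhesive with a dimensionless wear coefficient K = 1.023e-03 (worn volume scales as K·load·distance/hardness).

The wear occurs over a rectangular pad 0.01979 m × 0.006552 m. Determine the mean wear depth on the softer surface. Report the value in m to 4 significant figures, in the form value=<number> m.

Printed values are rounded — all arithmetic holds full precision — one last rounding to four significant figures.
Convert: Hardness H = 1.128 GPa = 1.128e+09 Pa.
Convert: Contact area A = 0.01979 m × 0.006552 m = 1.297e-04 m².
Expressed in SI base units: W = 15.81 N, H = 1.128e+09 Pa, K = 1.023e-03.
Volume removed: V = K·W·L/H = 1.023e-03 · 15.81 · 10.31 / 1.128e+09 = 1.478e-10 m³.
Depth of wear h = V/A = 1.478e-10 / 1.297e-04 = 1.140e-06 m.

value=1.140e-06 m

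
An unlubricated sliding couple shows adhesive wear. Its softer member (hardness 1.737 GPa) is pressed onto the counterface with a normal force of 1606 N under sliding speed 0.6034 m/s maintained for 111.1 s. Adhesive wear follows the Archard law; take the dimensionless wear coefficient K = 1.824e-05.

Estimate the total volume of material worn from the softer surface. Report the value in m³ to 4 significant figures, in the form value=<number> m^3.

All arithmetic keeps full precision — the intermediates are displayed rounded, and one final rounding, at four significant digits.
Sliding distance L = v·t = 0.6034 m/s × 111.1 s = 67.04 m.
Hardness H = 1.737 GPa = 1.737e+09 Pa.
As SI base values: W = 1606 N, H = 1.737e+09 Pa, K = 1.824e-05.
Archard relation: V = K·W·L/H = 1.824e-05 · 1606 · 67.04 / 1.737e+09 = 1.131e-09 m³.

value=1.131e-09 m^3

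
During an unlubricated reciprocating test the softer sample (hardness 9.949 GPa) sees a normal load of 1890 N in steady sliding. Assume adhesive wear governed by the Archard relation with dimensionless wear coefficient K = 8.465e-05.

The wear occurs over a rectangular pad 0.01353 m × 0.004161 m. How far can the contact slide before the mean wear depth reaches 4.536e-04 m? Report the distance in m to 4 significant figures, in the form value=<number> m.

Intermediate values are displayed rounded. All arithmetic carries full precision — one final rounding, at four significant figures.
Hardness H = 9.949 GPa = 9.949e+09 Pa.
Contact area A = 0.01353 m × 0.004161 m = 5.630e-05 m².
Expressed in SI base units: W = 1890 N, H = 9.949e+09 Pa, K = 8.465e-05.
Volume at the limit: V_lim = h_lim·A = 4.536e-04 · 5.630e-05 = 2.554e-08 m³.
Sliding life L = V_lim·H/(K·W) = 2.554e-08 · 9.949e+09 / (8.465e-05 · 1890) = 1588 m.

value=1588 m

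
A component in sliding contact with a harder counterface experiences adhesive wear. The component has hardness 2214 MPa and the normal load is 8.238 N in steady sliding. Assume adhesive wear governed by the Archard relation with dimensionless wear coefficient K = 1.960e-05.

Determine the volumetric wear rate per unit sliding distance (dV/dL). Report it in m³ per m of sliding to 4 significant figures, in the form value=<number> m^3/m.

value=7.293e-14 m^3/m

All arithmetic holds exact precision. Intermediates appear rounded, and a lone final rounding, at 4 significant figures.
Convert: Hardness H = 2214 MPa = 2.214e+09 Pa.
In SI base units: W = 8.238 N, H = 2.214e+09 Pa, K = 1.960e-05.
Volumetric rate dV/dL = K·W/H: 1.960e-05 · 8.238 / 2.214e+09 = 7.293e-14 m³/m.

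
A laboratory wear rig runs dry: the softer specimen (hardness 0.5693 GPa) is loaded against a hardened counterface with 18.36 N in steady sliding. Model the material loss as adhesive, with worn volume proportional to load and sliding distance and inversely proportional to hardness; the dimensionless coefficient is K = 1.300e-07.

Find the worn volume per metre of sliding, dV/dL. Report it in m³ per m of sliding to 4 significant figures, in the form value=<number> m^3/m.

value=4.193e-15 m^3/m

All arithmetic carries full float precision, and intermediate values are displayed rounded; one final rounding to 4 significant digits.
Convert: Hardness H = 0.5693 GPa = 5.693e+08 Pa.
Expressed in SI base units: W = 18.36 N, H = 5.693e+08 Pa, K = 1.300e-07.
Volumetric rate dV/dL = K·W/H: 1.300e-07 · 18.36 / 5.693e+08 = 4.193e-15 m³/m.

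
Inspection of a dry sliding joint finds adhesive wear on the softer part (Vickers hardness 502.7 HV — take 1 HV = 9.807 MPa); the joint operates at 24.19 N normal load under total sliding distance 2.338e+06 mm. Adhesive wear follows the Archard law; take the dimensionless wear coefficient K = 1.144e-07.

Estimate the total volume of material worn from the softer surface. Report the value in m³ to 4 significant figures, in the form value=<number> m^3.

value=1.312e-12 m^3

All arithmetic holds exact precision. The intermediates are displayed rounded, and rounded once at the end to 4 significant digits.
Convert: Path length L = 2.338e+06 mm = 2338 m.
Convert: Hardness H = 502.7 HV × 9.807 MPa/HV = 4930 MPa = 4.930e+09 Pa.
Expressed in SI base units: W = 24.19 N, H = 4.930e+09 Pa, K = 1.144e-07.
Archard relation: V = K·W·L/H = 1.144e-07 · 24.19 · 2338 / 4.930e+09 = 1.312e-12 m³.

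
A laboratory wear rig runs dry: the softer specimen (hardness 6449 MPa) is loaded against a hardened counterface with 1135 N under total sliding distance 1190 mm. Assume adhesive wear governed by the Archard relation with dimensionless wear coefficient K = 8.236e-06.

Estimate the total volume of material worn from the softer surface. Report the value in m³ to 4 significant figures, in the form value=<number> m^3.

value=1.725e-12 m^3

The computation runs at exact precision; intermediate values are shown rounded. Rounded once at the end: four significant digits.
Distance covered L = 1190 mm = 1.190 m.
Hardness H = 6449 MPa = 6.449e+09 Pa.
Expressed in SI base units: W = 1135 N, H = 6.449e+09 Pa, K = 8.236e-06.
Archard relation: V = K·W·L/H = 8.236e-06 · 1135 · 1.190 / 6.449e+09 = 1.725e-12 m³.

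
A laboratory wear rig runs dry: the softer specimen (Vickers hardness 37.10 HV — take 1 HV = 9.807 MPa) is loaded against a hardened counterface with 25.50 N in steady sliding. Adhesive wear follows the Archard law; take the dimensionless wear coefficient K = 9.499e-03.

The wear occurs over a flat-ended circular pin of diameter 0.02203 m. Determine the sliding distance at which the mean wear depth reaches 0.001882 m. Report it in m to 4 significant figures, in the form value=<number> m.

Every step runs at full precision — displayed values are rounded — a single final rounding, at 4 significant digits.
Convert: Hardness H = 37.10 HV × 9.807 MPa/HV = 363.8 MPa = 3.638e+08 Pa.
Convert: Contact area A = π·d²/4 = π·(0.02203 m)²/4 = 3.812e-04 m².
As SI base values: W = 25.50 N, H = 3.638e+08 Pa, K = 9.499e-03.
At the depth limit, V_lim = h_lim·A = 0.001882 · 3.812e-04 = 7.174e-07 m³.
Sliding life L = V_lim·H/(K·W) = 7.174e-07 · 3.638e+08 / (9.499e-03 · 25.50) = 1078 m.

value=1078 m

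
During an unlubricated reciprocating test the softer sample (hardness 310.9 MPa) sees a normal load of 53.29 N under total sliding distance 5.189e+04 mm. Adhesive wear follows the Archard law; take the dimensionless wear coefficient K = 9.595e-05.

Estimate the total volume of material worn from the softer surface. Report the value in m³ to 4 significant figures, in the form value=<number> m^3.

value=8.534e-10 m^3

Intermediate values are printed rounded. Each operation runs at full precision; one final rounding, at four significant figures.
Distance covered L = 5.189e+04 mm = 51.89 m.
Hardness H = 310.9 MPa = 3.109e+08 Pa.
Collected in SI base units: W = 53.29 N, H = 3.109e+08 Pa, K = 9.595e-05.
Archard relation: V = K·W·L/H = 9.595e-05 · 53.29 · 51.89 / 3.109e+08 = 8.534e-10 m³.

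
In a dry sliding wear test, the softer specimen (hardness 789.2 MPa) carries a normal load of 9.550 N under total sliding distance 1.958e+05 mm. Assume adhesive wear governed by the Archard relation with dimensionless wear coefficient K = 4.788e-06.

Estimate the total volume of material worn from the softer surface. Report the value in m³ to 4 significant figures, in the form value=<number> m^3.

value=1.134e-11 m^3

Quoted intermediates are rounded, and every step maintains full precision, and a single final rounding to 4 significant figures.
Convert: The distance L = 1.958e+05 mm = 195.8 m.
Convert: Hardness H = 789.2 MPa = 7.892e+08 Pa.
Collected in SI base units: W = 9.550 N, H = 7.892e+08 Pa, K = 4.788e-06.
Worn volume V = K·W·L/H = 4.788e-06 · 9.550 · 195.8 / 7.892e+08 = 1.134e-11 m³.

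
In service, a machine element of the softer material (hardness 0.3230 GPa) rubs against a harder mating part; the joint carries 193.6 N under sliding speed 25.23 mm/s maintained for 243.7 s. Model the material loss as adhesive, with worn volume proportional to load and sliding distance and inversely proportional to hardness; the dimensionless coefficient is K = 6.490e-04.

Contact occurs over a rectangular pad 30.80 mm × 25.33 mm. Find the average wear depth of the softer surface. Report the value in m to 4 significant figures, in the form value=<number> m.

All working math holds exact precision, and intermediate values appear rounded. Rounded just once, at four significant digits.
Sliding speed v = 25.23 mm/s = 0.02523 m/s. Distance L = v·t = 0.02523 m/s × 243.7 s = 6.149 m.
Hardness H = 0.3230 GPa = 3.230e+08 Pa.
Pad sides 30.80 mm × 25.33 mm = 0.03080 m × 0.02533 m. Contact area A = 0.03080 m × 0.02533 m = 7.802e-04 m².
As SI base values: W = 193.6 N, H = 3.230e+08 Pa, K = 6.490e-04.
By Archard's law, V = K·W·L/H = 6.490e-04 · 193.6 · 6.149 / 3.230e+08 = 2.392e-09 m³.
Depth of wear h = V/A = 2.392e-09 / 7.802e-04 = 3.066e-06 m.

value=3.066e-06 m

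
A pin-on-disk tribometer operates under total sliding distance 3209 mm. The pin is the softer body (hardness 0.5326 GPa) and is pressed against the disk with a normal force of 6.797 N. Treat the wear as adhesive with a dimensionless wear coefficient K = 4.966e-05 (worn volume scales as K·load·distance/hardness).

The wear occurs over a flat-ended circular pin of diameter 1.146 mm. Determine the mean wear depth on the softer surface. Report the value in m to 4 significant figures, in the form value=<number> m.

value=1.972e-06 m

The algebra maintains full float precision, and displayed values are rounded, and rounded just once to four significant digits.
Convert: Path length L = 3209 mm = 3.209 m.
Convert: Hardness H = 0.5326 GPa = 5.326e+08 Pa.
Convert: Pin diameter d = 1.146 mm = 0.001146 m. Contact area A = π·d²/4 = π·(0.001146 m)²/4 = 1.031e-06 m².
As SI base values: W = 6.797 N, H = 5.326e+08 Pa, K = 4.966e-05.
Wear volume V = K·W·L/H = 4.966e-05 · 6.797 · 3.209 / 5.326e+08 = 2.034e-12 m³.
Average depth h = V/A = 2.034e-12 / 1.031e-06 = 1.972e-06 m.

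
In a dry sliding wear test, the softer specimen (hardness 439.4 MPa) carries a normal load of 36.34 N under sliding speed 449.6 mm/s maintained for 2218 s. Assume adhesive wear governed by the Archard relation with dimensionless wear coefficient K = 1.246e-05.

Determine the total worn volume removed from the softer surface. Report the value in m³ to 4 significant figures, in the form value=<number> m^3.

value=1.028e-09 m^3

The intermediates appear rounded, and all working math holds exact precision — one final rounding to 4 significant digits.
Convert: Sliding speed v = 449.6 mm/s = 0.4496 m/s. The distance L = v·t = 0.4496 m/s × 2218 s = 997.2 m.
Convert: Hardness H = 439.4 MPa = 4.394e+08 Pa.
In SI base units, W = 36.34 N, H = 4.394e+08 Pa, K = 1.246e-05.
Archard volume V = K·W·L/H = 1.246e-05 · 36.34 · 997.2 / 4.394e+08 = 1.028e-09 m³.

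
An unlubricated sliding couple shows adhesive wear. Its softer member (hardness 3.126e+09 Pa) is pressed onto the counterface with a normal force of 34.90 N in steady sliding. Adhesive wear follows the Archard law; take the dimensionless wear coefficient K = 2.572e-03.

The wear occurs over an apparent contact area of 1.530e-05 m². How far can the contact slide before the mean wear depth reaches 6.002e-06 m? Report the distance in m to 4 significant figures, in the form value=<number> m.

The algebra maintains full precision; intermediate values are displayed rounded; rounded once at the end to 4 significant digits.
As SI base values: W = 34.90 N, H = 3.126e+09 Pa, K = 2.572e-03.
At the depth limit, V_lim = h_lim·A = 6.002e-06 · 1.530e-05 = 9.183e-11 m³.
Inverting, life L = V_lim·H/(K·W) = 9.183e-11 · 3.126e+09 / (2.572e-03 · 34.90) = 3.198 m.

value=3.198 m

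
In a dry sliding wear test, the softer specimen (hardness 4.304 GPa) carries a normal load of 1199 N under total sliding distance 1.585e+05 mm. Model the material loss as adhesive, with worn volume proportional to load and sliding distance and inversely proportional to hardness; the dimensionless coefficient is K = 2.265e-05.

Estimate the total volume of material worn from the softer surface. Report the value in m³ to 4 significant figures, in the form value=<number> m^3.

value=1.000e-09 m^3

The intermediates are shown rounded. All arithmetic maintains full precision; rounded once at the end: 4 significant digits.
Distance covered L = 1.585e+05 mm = 158.5 m.
Hardness H = 4.304 GPa = 4.304e+09 Pa.
In SI base units: W = 1199 N, H = 4.304e+09 Pa, K = 2.265e-05.
The Archard volume V = K·W·L/H = 2.265e-05 · 1199 · 158.5 / 4.304e+09 = 1.000e-09 m³.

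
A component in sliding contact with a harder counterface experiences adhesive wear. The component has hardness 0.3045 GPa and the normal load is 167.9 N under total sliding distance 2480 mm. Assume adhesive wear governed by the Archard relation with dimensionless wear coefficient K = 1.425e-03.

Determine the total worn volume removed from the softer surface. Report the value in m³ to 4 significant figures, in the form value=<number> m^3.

value=1.949e-09 m^3

All working math holds full precision, and the intermediates are shown rounded. Rounded just once, at 4 significant figures.
Total distance L = 2480 mm = 2.480 m.
Hardness H = 0.3045 GPa = 3.045e+08 Pa.
Collected in SI base units: W = 167.9 N, H = 3.045e+08 Pa, K = 1.425e-03.
Archard relation: V = K·W·L/H = 1.425e-03 · 167.9 · 2.480 / 3.045e+08 = 1.949e-09 m³.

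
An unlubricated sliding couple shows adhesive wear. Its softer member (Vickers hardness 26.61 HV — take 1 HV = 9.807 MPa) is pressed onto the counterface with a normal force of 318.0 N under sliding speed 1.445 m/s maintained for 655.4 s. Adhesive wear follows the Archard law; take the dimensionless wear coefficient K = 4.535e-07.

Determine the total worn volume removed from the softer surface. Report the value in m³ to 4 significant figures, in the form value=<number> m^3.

value=5.234e-10 m^3

The intermediates are shown rounded. Every step carries full precision; rounded once at the end, at four significant figures.
Sliding distance L = v·t = 1.445 m/s × 655.4 s = 947.1 m.
Hardness H = 26.61 HV × 9.807 MPa/HV = 261.0 MPa = 2.610e+08 Pa.
Working in SI base units: W = 318.0 N, H = 2.610e+08 Pa, K = 4.535e-07.
Volume removed: V = K·W·L/H = 4.535e-07 · 318.0 · 947.1 / 2.610e+08 = 5.234e-10 m³.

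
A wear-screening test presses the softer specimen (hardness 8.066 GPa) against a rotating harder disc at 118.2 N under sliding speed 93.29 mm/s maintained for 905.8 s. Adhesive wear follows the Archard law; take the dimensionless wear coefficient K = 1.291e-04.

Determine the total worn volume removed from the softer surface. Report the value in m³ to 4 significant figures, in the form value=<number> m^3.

value=1.599e-10 m^3

Intermediates appear rounded; each operation maintains exact precision, and rounded once at the end: 4 significant figures.
Sliding speed v = 93.29 mm/s = 0.09329 m/s. Path length L = v·t = 0.09329 m/s × 905.8 s = 84.50 m.
Hardness H = 8.066 GPa = 8.066e+09 Pa.
Expressed in SI base units: W = 118.2 N, H = 8.066e+09 Pa, K = 1.291e-04.
Wear volume V = K·W·L/H = 1.291e-04 · 118.2 · 84.50 / 8.066e+09 = 1.599e-10 m³.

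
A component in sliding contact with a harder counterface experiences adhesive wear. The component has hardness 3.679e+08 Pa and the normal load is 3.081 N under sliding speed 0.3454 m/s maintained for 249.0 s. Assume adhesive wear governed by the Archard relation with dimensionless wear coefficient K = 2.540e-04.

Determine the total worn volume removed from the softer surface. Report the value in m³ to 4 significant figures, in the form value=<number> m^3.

Every step carries full precision — intermediate values are shown rounded, and a lone final rounding: 4 significant figures.
Convert: Path length L = v·t = 0.3454 m/s × 249.0 s = 86.00 m.
In SI base units, W = 3.081 N, H = 3.679e+08 Pa, K = 2.540e-04.
Wear volume V = K·W·L/H = 2.540e-04 · 3.081 · 86.00 / 3.679e+08 = 1.829e-10 m³.

value=1.829e-10 m^3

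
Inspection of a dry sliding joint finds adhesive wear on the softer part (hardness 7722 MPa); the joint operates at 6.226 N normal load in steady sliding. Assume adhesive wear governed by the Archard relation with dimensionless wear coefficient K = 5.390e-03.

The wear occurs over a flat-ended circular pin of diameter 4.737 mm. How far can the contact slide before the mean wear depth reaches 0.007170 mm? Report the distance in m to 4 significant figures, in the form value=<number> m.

value=29.08 m

Every step runs at exact precision, and intermediate values appear rounded. Rounded just once: 4 significant figures.
Hardness H = 7722 MPa = 7.722e+09 Pa.
Pin diameter d = 4.737 mm = 0.004737 m. Contact area A = π·d²/4 = π·(0.004737 m)²/4 = 1.762e-05 m².
Depth limit h_lim = 0.007170 mm = 7.170e-06 m.
SI base units throughout: W = 6.226 N, H = 7.722e+09 Pa, K = 5.390e-03.
Permissible volume V_lim = h_lim·A = 7.170e-06 · 1.762e-05 = 1.264e-10 m³.
Life L = V_lim·H/(K·W) = 1.264e-10 · 7.722e+09 / (5.390e-03 · 6.226) = 29.08 m.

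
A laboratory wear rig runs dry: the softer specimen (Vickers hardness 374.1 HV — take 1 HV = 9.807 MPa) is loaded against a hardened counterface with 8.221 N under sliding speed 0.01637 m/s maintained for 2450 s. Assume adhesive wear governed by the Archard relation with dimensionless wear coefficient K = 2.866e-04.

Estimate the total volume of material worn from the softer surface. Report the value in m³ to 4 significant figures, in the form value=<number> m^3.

Quoted intermediates are rounded — all arithmetic carries exact precision, and rounded just once: 4 significant digits.
Distance covered L = v·t = 0.01637 m/s × 2450 s = 40.11 m.
Hardness H = 374.1 HV × 9.807 MPa/HV = 3669 MPa = 3.669e+09 Pa.
Working in SI base units: W = 8.221 N, H = 3.669e+09 Pa, K = 2.866e-04.
Archard volume V = K·W·L/H = 2.866e-04 · 8.221 · 40.11 / 3.669e+09 = 2.576e-11 m³.

value=2.576e-11 m^3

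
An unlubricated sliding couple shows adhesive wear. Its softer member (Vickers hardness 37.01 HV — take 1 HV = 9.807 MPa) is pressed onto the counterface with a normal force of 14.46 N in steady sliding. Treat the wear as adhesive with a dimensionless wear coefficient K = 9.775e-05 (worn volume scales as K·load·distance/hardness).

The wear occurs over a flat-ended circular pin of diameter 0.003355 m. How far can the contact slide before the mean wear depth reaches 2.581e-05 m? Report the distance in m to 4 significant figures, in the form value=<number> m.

value=58.59 m

The algebra carries full precision; printed values are rounded; one final rounding: 4 significant figures.
Hardness H = 37.01 HV × 9.807 MPa/HV = 363.0 MPa = 3.630e+08 Pa.
Contact area A = π·d²/4 = π·(0.003355 m)²/4 = 8.840e-06 m².
In SI base units: W = 14.46 N, H = 3.630e+08 Pa, K = 9.775e-05.
Volume at the limit: V_lim = h_lim·A = 2.581e-05 · 8.840e-06 = 2.282e-10 m³.
Life L = V_lim·H/(K·W) = 2.282e-10 · 3.630e+08 / (9.775e-05 · 14.46) = 58.59 m.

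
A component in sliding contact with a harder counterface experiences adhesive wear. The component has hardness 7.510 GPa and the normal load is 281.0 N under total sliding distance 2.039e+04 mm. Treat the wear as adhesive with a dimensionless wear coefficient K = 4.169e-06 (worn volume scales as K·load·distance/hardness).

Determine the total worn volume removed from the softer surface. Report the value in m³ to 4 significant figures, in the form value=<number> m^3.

value=3.181e-12 m^3

All working math keeps full float precision. Intermediate values are displayed rounded. Rounded once at the end: 4 significant digits.
The distance L = 2.039e+04 mm = 20.39 m.
Hardness H = 7.510 GPa = 7.510e+09 Pa.
Restated in SI base units: W = 281.0 N, H = 7.510e+09 Pa, K = 4.169e-06.
Archard volume V = K·W·L/H = 4.169e-06 · 281.0 · 20.39 / 7.510e+09 = 3.181e-12 m³.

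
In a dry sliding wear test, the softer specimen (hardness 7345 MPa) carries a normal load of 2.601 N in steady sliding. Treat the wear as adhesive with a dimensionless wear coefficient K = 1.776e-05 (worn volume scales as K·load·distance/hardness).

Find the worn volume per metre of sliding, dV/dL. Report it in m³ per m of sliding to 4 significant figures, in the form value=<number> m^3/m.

Intermediates are shown rounded; every step keeps exact precision. Rounded once at the end: four significant figures.
Hardness H = 7345 MPa = 7.345e+09 Pa.
Restated in SI base units: W = 2.601 N, H = 7.345e+09 Pa, K = 1.776e-05.
Sliding wear rate dV/dL = K·W/H, so: 1.776e-05 · 2.601 / 7.345e+09 = 6.289e-15 m³/m.

value=6.289e-15 m^3/m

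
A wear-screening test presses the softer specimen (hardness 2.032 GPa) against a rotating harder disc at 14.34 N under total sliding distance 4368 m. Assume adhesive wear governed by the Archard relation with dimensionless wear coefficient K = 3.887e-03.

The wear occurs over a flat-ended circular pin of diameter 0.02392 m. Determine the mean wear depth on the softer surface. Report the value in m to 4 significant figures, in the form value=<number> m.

Intermediates are displayed rounded; all working math holds exact precision, and rounded just once, at 4 significant digits.
Convert: Hardness H = 2.032 GPa = 2.032e+09 Pa.
Convert: Contact area A = π·d²/4 = π·(0.02392 m)²/4 = 4.494e-04 m².
Expressed in SI base units: W = 14.34 N, H = 2.032e+09 Pa, K = 3.887e-03.
Archard relation: V = K·W·L/H = 3.887e-03 · 14.34 · 4368 / 2.032e+09 = 1.198e-07 m³.
Depth h = V/A = 1.198e-07 / 4.494e-04 = 2.666e-04 m.

value=2.666e-04 m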